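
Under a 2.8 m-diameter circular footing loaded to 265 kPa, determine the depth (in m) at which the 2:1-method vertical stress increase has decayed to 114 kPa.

z ≈ 1.47 m

2:1 spreading — at depth z the loaded area has grown by z in each plan dimension:
qD²/(D+z)² = Δσ_z ⇒ z = D(√(q/Δσ_z) − 1) = 2.8×(√(265/114) − 1) = 1.469 m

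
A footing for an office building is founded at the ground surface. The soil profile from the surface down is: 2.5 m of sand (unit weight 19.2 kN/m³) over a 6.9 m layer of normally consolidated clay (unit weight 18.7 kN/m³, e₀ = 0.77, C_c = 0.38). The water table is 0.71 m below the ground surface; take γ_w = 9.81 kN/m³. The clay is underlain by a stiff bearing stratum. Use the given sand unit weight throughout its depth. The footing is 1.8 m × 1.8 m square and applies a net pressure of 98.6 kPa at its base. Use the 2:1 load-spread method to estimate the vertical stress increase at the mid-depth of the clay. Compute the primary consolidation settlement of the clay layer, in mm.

Mid-depth of clay below the ground surface: z = 2.5 + 6.9/2 = 5.95 m.
Total vertical stress at mid-clay: σ_v = 19.2×2.5 + 18.7×3.45 = 112.52 kPa.
Pore pressure: u = 9.81×(5.95 − 0.71) = 51.404 kPa.
Initial effective stress: σ'_0 = σ_v − u = 112.52 − 51.404 = 61.116 kPa.
Stress increase at mid-clay by the 2:1 spreading method:
Δσ = qBL/((B+z)(L+z)) = 98.6×1.8×1.8/((1.8+5.95)(1.8+5.95)) = 5.3189 kPa
Final effective stress: σ'_f = σ'_0 + Δσ = 61.116 + 5.3189 = 66.435 kPa.
Normally consolidated clay, so the full stress increment lies on the virgin compression line:
S_c = C_c·H/(1+e₀)·log₁₀(σ'_f/σ'_0) = 0.38×6.9/(1+0.77)×log₁₀(66.435/61.116)
    = 1.4814 × 0.036242 = 0.05369 m

S_c ≈ 53.7 mm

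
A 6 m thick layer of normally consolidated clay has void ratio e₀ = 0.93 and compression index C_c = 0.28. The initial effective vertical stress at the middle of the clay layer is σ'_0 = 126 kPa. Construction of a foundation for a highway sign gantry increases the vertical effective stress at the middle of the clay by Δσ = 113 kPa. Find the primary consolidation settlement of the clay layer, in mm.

S_c ≈ 242 mm

Final effective stress: σ'_f = σ'_0 + Δσ = 126 + 113 = 239 kPa.
Normally consolidated clay, so the full stress increment lies on the virgin compression line:
S_c = C_c·H/(1+e₀)·log₁₀(σ'_f/σ'_0) = 0.28×6/(1+0.93)×log₁₀(239/126)
    = 0.87047 × 0.27803 = 0.242 m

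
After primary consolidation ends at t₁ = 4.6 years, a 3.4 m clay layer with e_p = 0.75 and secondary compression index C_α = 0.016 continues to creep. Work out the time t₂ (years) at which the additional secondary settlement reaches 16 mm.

t₂ ≈ 15 years

S_s = C_α·H/(1+e_p)·log₁₀(t₂/t₁) ⇒ log₁₀(t₂/t₁) = S_s·(1+e_p)/(C_α·H).
log₁₀(t₂/t₁) = 0.016 × (1+0.75) / (0.016×3.4) = 0.5147
t₂ = t₁ × 10^0.5147 = 4.6 × 3.271 = 15.05 years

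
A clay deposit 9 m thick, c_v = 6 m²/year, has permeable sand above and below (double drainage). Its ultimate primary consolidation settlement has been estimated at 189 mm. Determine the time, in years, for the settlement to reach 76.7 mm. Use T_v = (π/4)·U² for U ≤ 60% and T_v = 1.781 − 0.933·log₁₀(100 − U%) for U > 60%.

t ≈ 0.437 years

Drainage path length: H_d = H/2 = 4.5 m (double drainage).
U = S(t)/S_ult = 76.7/189 = 0.4058.
U ≤ 60%: T_v = (π/4)·U² = (π/4)×0.40582² = 0.12935.
t = T_v·H_d²/c_v = 0.12935×4.5²/6 = 0.4366 years.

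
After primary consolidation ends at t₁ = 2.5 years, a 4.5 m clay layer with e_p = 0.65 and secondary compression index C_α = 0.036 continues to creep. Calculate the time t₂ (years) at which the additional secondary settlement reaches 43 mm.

S_s = C_α·H/(1+e_p)·log₁₀(t₂/t₁) ⇒ log₁₀(t₂/t₁) = S_s·(1+e_p)/(C_α·H).
log₁₀(t₂/t₁) = 0.043 × (1+0.65) / (0.036×4.5) = 0.438
t₂ = t₁ × 10^0.438 = 2.5 × 2.741 = 6.853 years

t₂ ≈ 6.85 years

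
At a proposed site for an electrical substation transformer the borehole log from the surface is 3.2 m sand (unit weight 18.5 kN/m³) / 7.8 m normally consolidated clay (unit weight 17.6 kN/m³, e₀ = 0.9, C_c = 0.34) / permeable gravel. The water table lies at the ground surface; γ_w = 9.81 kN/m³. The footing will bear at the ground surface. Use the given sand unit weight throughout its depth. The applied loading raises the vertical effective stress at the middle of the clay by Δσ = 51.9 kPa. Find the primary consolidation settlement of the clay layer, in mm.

Mid-depth of clay below the ground surface: z = 3.2 + 7.8/2 = 7.1 m.
Total vertical stress at mid-clay: σ_v = 18.5×3.2 + 17.6×3.9 = 127.84 kPa.
Pore pressure: u = 9.81×(7.1 − 0) = 69.651 kPa.
Initial effective stress: σ'_0 = σ_v − u = 127.84 − 69.651 = 58.189 kPa.
Final effective stress: σ'_f = σ'_0 + Δσ = 58.189 + 51.9 = 110.09 kPa.
Normally consolidated clay, so the full stress increment lies on the virgin compression line:
S_c = C_c·H/(1+e₀)·log₁₀(σ'_f/σ'_0) = 0.34×7.8/(1+0.9)×log₁₀(110.09/58.189)
    = 1.3958 × 0.27691 = 0.3865 m

S_c ≈ 387 mm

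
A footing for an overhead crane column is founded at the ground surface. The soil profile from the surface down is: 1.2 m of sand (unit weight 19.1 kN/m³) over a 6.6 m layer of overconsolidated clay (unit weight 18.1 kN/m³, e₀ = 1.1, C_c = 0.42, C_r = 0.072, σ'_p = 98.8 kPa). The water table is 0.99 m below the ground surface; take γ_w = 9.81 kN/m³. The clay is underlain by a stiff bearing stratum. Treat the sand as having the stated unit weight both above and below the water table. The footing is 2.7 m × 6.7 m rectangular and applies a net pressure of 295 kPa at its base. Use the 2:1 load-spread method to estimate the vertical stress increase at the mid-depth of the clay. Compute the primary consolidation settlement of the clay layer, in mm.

S_c ≈ 154 mm

Mid-depth of clay below the ground surface: z = 1.2 + 6.6/2 = 4.5 m.
Total vertical stress at mid-clay: σ_v = 19.1×1.2 + 18.1×3.3 = 82.65 kPa.
Pore pressure: u = 9.81×(4.5 − 0.99) = 34.433 kPa.
Initial effective stress: σ'_0 = σ_v − u = 82.65 − 34.433 = 48.217 kPa.
Stress increase at mid-clay by the 2:1 spreading method:
Δσ = qBL/((B+z)(L+z)) = 295×2.7×6.7/((2.7+4.5)(6.7+4.5)) = 66.177 kPa
Final effective stress: σ'_f = 48.217 + 66.177 = 114.39 kPa.
σ'_f = 114.39 > σ'_p = 98.8 kPa, so the stress path crosses the preconsolidation pressure — recompression up to σ'_p, then virgin compression beyond:
S_c = H/(1+e₀)·[C_r·log₁₀(σ'_p/σ'_0) + C_c·log₁₀(σ'_f/σ'_p)]
    = 6.6/2.1 × [0.072×log₁₀(98.8/48.217) + 0.42×log₁₀(114.39/98.8)]
    = 3.1429 × [0.022432 + 0.026725] = 0.1545 m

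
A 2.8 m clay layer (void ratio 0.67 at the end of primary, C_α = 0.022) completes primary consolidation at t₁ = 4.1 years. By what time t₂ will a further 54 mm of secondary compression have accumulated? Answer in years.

t₂ ≈ 119 years

S_s = C_α·H/(1+e_p)·log₁₀(t₂/t₁) ⇒ log₁₀(t₂/t₁) = S_s·(1+e_p)/(C_α·H).
log₁₀(t₂/t₁) = 0.054 × (1+0.67) / (0.022×2.8) = 1.464
t₂ = t₁ × 10^1.464 = 4.1 × 29.1 = 119.3 years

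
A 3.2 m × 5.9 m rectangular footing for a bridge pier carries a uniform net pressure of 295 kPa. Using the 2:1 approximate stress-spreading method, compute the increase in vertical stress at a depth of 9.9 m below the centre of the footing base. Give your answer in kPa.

By the 2:1 method the load spreads at 1 horizontal : 2 vertical, so at depth z the loaded area has grown by z in each plan dimension:
Δσ = qBL/((B+z)(L+z)) = 295×3.2×5.9/((3.2+9.9)(5.9+9.9)) = 26.909 kPa

Δσ_z ≈ 26.9 kPa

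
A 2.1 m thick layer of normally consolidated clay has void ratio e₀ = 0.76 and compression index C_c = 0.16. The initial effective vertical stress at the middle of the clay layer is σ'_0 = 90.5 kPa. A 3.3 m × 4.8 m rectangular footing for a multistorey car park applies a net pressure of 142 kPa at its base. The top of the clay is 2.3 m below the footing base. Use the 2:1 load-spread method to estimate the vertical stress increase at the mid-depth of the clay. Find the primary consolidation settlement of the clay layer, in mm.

S_c ≈ 31.3 mm

Mid-depth of clay below the footing base: z = 2.3 + 2.1/2 = 3.35 m.
Stress increase at mid-clay by the 2:1 spreading method:
Δσ = qBL/((B+z)(L+z)) = 142×3.3×4.8/((3.3+3.35)(4.8+3.35)) = 41.502 kPa
Final effective stress: σ'_f = σ'_0 + Δσ = 90.5 + 41.502 = 132 kPa.
Normally consolidated clay, so the full stress increment lies on the virgin compression line:
S_c = C_c·H/(1+e₀)·log₁₀(σ'_f/σ'_0) = 0.16×2.1/(1+0.76)×log₁₀(132/90.5)
    = 0.19091 × 0.16393 = 0.0313 m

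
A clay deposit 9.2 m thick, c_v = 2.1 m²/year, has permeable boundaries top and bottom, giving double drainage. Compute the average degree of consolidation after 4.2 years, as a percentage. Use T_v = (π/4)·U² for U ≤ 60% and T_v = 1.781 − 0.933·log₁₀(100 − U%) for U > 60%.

Drainage path length: H_d = H/2 = 4.6 m (double drainage).
T_v = c_v·t/H_d² = 2.1×4.2/4.6² = 0.41682.
T_v = 0.41682 corresponds to the U > 60% branch:
U = 1 − 10^((1.781 − T_v)/0.933)/100 = 0.7102

U ≈ 71 %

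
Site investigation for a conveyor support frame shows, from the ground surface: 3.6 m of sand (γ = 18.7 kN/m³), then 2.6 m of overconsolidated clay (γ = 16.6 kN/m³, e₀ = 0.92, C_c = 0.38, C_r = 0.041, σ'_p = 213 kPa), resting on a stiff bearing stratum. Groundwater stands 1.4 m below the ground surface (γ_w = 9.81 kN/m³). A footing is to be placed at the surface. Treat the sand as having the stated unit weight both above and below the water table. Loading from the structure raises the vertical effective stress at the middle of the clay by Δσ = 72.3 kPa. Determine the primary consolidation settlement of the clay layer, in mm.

S_c ≈ 20.3 mm

Mid-depth of clay below the ground surface: z = 3.6 + 2.6/2 = 4.9 m.
Total vertical stress at mid-clay: σ_v = 18.7×3.6 + 16.6×1.3 = 88.9 kPa.
Pore pressure: u = 9.81×(4.9 − 1.4) = 34.335 kPa.
Initial effective stress: σ'_0 = σ_v − u = 88.9 − 34.335 = 54.565 kPa.
Final effective stress: σ'_f = 54.565 + 72.3 = 126.86 kPa.
σ'_f = 126.86 ≤ σ'_p = 213 kPa, so the clay remains overconsolidated and only the recompression index applies:
S_c = C_r·H/(1+e₀)·log₁₀(σ'_f/σ'_0) = 0.041×2.6/1.92×log₁₀(126.86/54.565)
    = 0.055522 × 0.36641 = 0.02034 m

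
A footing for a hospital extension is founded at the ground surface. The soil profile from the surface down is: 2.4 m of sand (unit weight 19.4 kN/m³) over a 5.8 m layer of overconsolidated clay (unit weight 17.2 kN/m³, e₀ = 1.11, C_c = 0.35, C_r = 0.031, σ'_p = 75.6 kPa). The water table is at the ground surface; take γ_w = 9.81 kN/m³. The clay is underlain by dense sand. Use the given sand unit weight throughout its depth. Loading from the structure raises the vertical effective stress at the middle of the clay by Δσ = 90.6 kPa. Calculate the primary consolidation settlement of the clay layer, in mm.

S_c ≈ 262 mm

Mid-depth of clay below the ground surface: z = 2.4 + 5.8/2 = 5.3 m.
Total vertical stress at mid-clay: σ_v = 19.4×2.4 + 17.2×2.9 = 96.44 kPa.
Pore pressure: u = 9.81×(5.3 − 0) = 51.993 kPa.
Initial effective stress: σ'_0 = σ_v − u = 96.44 − 51.993 = 44.447 kPa.
Final effective stress: σ'_f = 44.447 + 90.6 = 135.05 kPa.
σ'_f = 135.05 > σ'_p = 75.6 kPa, so the stress path crosses the preconsolidation pressure — recompression up to σ'_p, then virgin compression beyond:
S_c = H/(1+e₀)·[C_r·log₁₀(σ'_p/σ'_0) + C_c·log₁₀(σ'_f/σ'_p)]
    = 5.8/2.11 × [0.031×log₁₀(75.6/44.447) + 0.35×log₁₀(135.05/75.6)]
    = 2.7488 × [0.0071511 + 0.08819] = 0.2621 m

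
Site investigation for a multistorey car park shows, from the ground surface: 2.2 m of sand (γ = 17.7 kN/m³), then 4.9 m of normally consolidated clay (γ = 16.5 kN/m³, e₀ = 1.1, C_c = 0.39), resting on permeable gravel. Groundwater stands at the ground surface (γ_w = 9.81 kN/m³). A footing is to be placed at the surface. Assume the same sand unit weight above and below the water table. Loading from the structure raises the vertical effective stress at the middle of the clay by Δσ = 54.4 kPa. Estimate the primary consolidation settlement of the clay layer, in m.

S_c ≈ 0.379 m

Mid-depth of clay below the ground surface: z = 2.2 + 4.9/2 = 4.65 m.
Total vertical stress at mid-clay: σ_v = 17.7×2.2 + 16.5×2.45 = 79.365 kPa.
Pore pressure: u = 9.81×(4.65 − 0) = 45.617 kPa.
Initial effective stress: σ'_0 = σ_v − u = 79.365 − 45.617 = 33.748 kPa.
Final effective stress: σ'_f = σ'_0 + Δσ = 33.748 + 54.4 = 88.148 kPa.
Normally consolidated clay, so the full stress increment lies on the virgin compression line:
S_c = C_c·H/(1+e₀)·log₁₀(σ'_f/σ'_0) = 0.39×4.9/(1+1.1)×log₁₀(88.148/33.748)
    = 0.91 × 0.41696 = 0.3794 m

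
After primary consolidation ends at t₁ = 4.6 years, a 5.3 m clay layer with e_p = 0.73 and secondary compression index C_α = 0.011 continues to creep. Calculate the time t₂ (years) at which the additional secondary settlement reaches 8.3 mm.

S_s = C_α·H/(1+e_p)·log₁₀(t₂/t₁) ⇒ log₁₀(t₂/t₁) = S_s·(1+e_p)/(C_α·H).
log₁₀(t₂/t₁) = 0.0083 × (1+0.73) / (0.011×5.3) = 0.2463
t₂ = t₁ × 10^0.2463 = 4.6 × 1.763 = 8.111 years

t₂ ≈ 8.11 years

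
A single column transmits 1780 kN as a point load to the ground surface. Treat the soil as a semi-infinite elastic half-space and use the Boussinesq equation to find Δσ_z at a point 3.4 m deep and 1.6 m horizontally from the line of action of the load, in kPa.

Boussinesq vertical stress below a point load on an elastic half-space:
Δσ_z = 3P/(2πz²) · [1 + (r/z)²]^(−5/2)
r/z = 1.6/3.4 = 0.47059; [1+(r/z)²]^(−5/2) = 0.60647.
Δσ_z = 3×1780/(2π×3.4²) × 0.60647 = 73.52 × 0.60647 = 44.59 kPa

Δσ_z ≈ 44.6 kPa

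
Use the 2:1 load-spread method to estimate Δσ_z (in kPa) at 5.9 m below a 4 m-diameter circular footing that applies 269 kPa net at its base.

Δσ_z ≈ 43.9 kPa

By the 2:1 method the load spreads at 1 horizontal : 2 vertical, so at depth z the loaded area has grown by z in each plan dimension:
Δσ ≈ qD²/(D+z)² = 269×4²/(4+5.9)² = 43.914 kPa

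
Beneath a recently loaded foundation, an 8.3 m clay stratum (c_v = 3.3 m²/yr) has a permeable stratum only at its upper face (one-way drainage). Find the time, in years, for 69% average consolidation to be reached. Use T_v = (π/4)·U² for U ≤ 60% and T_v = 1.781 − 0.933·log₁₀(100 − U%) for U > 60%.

t ≈ 8.13 years

Drainage path length: H_d = H = 8.3 m (single drainage).
U > 60%: T_v = 1.781 − 0.933·log₁₀(100 − 69) = 0.38956.
t = T_v·H_d²/c_v = 0.38956×8.3²/3.3 = 8.132 years.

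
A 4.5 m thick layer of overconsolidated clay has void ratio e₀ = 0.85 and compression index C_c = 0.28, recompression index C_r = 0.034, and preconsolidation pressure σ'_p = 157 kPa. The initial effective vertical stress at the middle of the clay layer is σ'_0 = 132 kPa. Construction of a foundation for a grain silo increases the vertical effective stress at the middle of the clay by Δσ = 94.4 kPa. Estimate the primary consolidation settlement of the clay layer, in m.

Final effective stress: σ'_f = 132 + 94.4 = 226.4 kPa.
σ'_f = 226.4 > σ'_p = 157 kPa, so the stress path crosses the preconsolidation pressure — recompression up to σ'_p, then virgin compression beyond:
S_c = H/(1+e₀)·[C_r·log₁₀(σ'_p/σ'_0) + C_c·log₁₀(σ'_f/σ'_p)]
    = 4.5/1.85 × [0.034×log₁₀(157/132) + 0.28×log₁₀(226.4/157)]
    = 2.4324 × [0.0025611 + 0.044513] = 0.1145 m

S_c ≈ 0.115 m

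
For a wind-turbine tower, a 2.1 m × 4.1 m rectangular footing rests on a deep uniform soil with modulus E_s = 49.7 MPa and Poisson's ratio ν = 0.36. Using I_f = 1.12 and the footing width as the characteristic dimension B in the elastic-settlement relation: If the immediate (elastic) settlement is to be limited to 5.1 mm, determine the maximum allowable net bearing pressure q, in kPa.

E_s = 49.7 MPa = 49700 kPa.
S_e = q·B·(1−ν²)/E_s · I_f  ⇒  q = S_e·E_s / (B·(1−ν²)·I_f).
q = 0.0051 × 49700 / (2.1 × 0.8704 × 1.12) = 123.8 kPa

q ≈ 124 kPa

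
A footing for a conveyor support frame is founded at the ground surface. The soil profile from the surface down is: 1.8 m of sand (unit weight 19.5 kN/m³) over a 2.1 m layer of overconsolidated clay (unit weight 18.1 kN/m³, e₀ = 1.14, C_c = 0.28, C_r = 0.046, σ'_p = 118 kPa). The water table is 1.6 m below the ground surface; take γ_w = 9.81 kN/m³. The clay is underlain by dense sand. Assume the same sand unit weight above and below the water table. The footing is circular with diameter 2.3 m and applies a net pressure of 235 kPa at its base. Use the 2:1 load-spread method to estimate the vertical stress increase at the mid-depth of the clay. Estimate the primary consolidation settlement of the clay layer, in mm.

Mid-depth of clay below the ground surface: z = 1.8 + 2.1/2 = 2.85 m.
Total vertical stress at mid-clay: σ_v = 19.5×1.8 + 18.1×1.05 = 54.105 kPa.
Pore pressure: u = 9.81×(2.85 − 1.6) = 12.263 kPa.
Initial effective stress: σ'_0 = σ_v − u = 54.105 − 12.263 = 41.842 kPa.
Stress increase at mid-clay by the 2:1 spreading method:
Δσ ≈ qD²/(D+z)² = 235×2.3²/(2.3+2.85)² = 46.872 kPa
Final effective stress: σ'_f = 41.842 + 46.872 = 88.714 kPa.
σ'_f = 88.714 ≤ σ'_p = 118 kPa, so the clay remains overconsolidated and only the recompression index applies:
S_c = C_r·H/(1+e₀)·log₁₀(σ'_f/σ'_0) = 0.046×2.1/2.14×log₁₀(88.714/41.842)
    = 0.04514 × 0.32638 = 0.01473 m

S_c ≈ 14.7 mm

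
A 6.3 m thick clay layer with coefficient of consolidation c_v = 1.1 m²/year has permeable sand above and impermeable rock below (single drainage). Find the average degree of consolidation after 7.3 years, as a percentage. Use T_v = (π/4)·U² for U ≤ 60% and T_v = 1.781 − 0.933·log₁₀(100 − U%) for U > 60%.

U ≈ 50.8 %

Drainage path length: H_d = H = 6.3 m (single drainage).
T_v = c_v·t/H_d² = 1.1×7.3/6.3² = 0.20232.
T_v = 0.20232 corresponds to the U ≤ 60% branch:
U = √(4T_v/π) = 0.5075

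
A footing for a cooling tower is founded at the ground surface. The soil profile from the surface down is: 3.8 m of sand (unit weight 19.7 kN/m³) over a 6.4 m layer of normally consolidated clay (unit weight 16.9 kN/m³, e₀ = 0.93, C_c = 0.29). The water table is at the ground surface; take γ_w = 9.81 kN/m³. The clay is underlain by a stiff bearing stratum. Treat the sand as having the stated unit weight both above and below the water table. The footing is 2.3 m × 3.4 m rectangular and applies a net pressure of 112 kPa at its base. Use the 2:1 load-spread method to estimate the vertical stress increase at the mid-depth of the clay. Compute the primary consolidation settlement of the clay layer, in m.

Mid-depth of clay below the ground surface: z = 3.8 + 6.4/2 = 7 m.
Total vertical stress at mid-clay: σ_v = 19.7×3.8 + 16.9×3.2 = 128.94 kPa.
Pore pressure: u = 9.81×(7 − 0) = 68.67 kPa.
Initial effective stress: σ'_0 = σ_v − u = 128.94 − 68.67 = 60.27 kPa.
Stress increase at mid-clay by the 2:1 spreading method:
Δσ = qBL/((B+z)(L+z)) = 112×2.3×3.4/((2.3+7)(3.4+7)) = 9.0554 kPa
Final effective stress: σ'_f = σ'_0 + Δσ = 60.27 + 9.0554 = 69.325 kPa.
Normally consolidated clay, so the full stress increment lies on the virgin compression line:
S_c = C_c·H/(1+e₀)·log₁₀(σ'_f/σ'_0) = 0.29×6.4/(1+0.93)×log₁₀(69.325/60.27)
    = 0.96166 × 0.060789 = 0.05846 m

S_c ≈ 0.0585 m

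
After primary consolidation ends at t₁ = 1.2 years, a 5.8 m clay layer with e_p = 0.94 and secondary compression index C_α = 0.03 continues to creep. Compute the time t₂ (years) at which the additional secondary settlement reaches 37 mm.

t₂ ≈ 3.1 years

S_s = C_α·H/(1+e_p)·log₁₀(t₂/t₁) ⇒ log₁₀(t₂/t₁) = S_s·(1+e_p)/(C_α·H).
log₁₀(t₂/t₁) = 0.037 × (1+0.94) / (0.03×5.8) = 0.4125
t₂ = t₁ × 10^0.4125 = 1.2 × 2.585 = 3.102 years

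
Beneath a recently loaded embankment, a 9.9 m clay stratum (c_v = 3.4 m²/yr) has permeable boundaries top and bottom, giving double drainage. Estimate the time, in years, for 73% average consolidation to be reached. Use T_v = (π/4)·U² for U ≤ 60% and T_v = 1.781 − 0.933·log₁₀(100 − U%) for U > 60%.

t ≈ 3.21 years

Drainage path length: H_d = H/2 = 4.95 m (double drainage).
U > 60%: T_v = 1.781 − 0.933·log₁₀(100 − 73) = 0.44554.
t = T_v·H_d²/c_v = 0.44554×4.95²/3.4 = 3.211 years.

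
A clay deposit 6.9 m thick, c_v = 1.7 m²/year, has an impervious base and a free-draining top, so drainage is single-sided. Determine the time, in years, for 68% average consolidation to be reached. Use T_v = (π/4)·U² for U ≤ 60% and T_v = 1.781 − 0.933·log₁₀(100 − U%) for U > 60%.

t ≈ 10.5 years

Drainage path length: H_d = H = 6.9 m (single drainage).
U > 60%: T_v = 1.781 − 0.933·log₁₀(100 − 68) = 0.3767.
t = T_v·H_d²/c_v = 0.3767×6.9²/1.7 = 10.55 years.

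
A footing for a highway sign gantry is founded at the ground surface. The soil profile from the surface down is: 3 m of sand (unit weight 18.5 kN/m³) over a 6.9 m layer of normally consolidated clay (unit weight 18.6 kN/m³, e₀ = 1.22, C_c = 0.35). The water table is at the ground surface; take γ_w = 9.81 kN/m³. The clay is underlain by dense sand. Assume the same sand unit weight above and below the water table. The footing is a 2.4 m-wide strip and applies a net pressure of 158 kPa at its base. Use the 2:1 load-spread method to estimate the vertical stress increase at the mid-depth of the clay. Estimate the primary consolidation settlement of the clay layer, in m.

Mid-depth of clay below the ground surface: z = 3 + 6.9/2 = 6.45 m.
Total vertical stress at mid-clay: σ_v = 18.5×3 + 18.6×3.45 = 119.67 kPa.
Pore pressure: u = 9.81×(6.45 − 0) = 63.275 kPa.
Initial effective stress: σ'_0 = σ_v − u = 119.67 − 63.275 = 56.395 kPa.
Stress increase at mid-clay by the 2:1 spreading method:
Δσ = qB/(B+z) = 158×2.4/(2.4+6.45) = 42.847 kPa
Final effective stress: σ'_f = σ'_0 + Δσ = 56.395 + 42.847 = 99.242 kPa.
Normally consolidated clay, so the full stress increment lies on the virgin compression line:
S_c = C_c·H/(1+e₀)·log₁₀(σ'_f/σ'_0) = 0.35×6.9/(1+1.22)×log₁₀(99.242/56.395)
    = 1.0878 × 0.24545 = 0.267 m

S_c ≈ 0.267 m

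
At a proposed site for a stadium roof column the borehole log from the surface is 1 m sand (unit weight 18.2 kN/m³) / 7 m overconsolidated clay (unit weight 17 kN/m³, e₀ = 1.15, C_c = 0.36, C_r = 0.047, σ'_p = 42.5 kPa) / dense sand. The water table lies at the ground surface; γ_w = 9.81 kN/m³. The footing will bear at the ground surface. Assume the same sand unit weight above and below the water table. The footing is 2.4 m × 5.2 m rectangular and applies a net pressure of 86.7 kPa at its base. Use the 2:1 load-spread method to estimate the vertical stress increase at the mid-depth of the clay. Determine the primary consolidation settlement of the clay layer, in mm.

S_c ≈ 95.6 mm

Mid-depth of clay below the ground surface: z = 1 + 7/2 = 4.5 m.
Total vertical stress at mid-clay: σ_v = 18.2×1 + 17×3.5 = 77.7 kPa.
Pore pressure: u = 9.81×(4.5 − 0) = 44.145 kPa.
Initial effective stress: σ'_0 = σ_v − u = 77.7 − 44.145 = 33.555 kPa.
Stress increase at mid-clay by the 2:1 spreading method:
Δσ = qBL/((B+z)(L+z)) = 86.7×2.4×5.2/((2.4+4.5)(5.2+4.5)) = 16.166 kPa
Final effective stress: σ'_f = 33.555 + 16.166 = 49.721 kPa.
σ'_f = 49.721 > σ'_p = 42.5 kPa, so the stress path crosses the preconsolidation pressure — recompression up to σ'_p, then virgin compression beyond:
S_c = H/(1+e₀)·[C_r·log₁₀(σ'_p/σ'_0) + C_c·log₁₀(σ'_f/σ'_p)]
    = 7/2.15 × [0.047×log₁₀(42.5/33.555) + 0.36×log₁₀(49.721/42.5)]
    = 3.2558 × [0.0048237 + 0.024534] = 0.09558 m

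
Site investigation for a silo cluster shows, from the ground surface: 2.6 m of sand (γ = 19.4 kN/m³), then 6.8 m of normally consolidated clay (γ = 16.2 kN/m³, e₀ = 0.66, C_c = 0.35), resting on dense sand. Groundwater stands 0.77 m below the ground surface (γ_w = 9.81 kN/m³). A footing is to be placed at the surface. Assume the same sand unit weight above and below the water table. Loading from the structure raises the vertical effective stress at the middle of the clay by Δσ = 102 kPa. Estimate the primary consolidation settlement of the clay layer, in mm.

Mid-depth of clay below the ground surface: z = 2.6 + 6.8/2 = 6 m.
Total vertical stress at mid-clay: σ_v = 19.4×2.6 + 16.2×3.4 = 105.52 kPa.
Pore pressure: u = 9.81×(6 − 0.77) = 51.306 kPa.
Initial effective stress: σ'_0 = σ_v − u = 105.52 − 51.306 = 54.214 kPa.
Final effective stress: σ'_f = σ'_0 + Δσ = 54.214 + 102 = 156.21 kPa.
Normally consolidated clay, so the full stress increment lies on the virgin compression line:
S_c = C_c·H/(1+e₀)·log₁₀(σ'_f/σ'_0) = 0.35×6.8/(1+0.66)×log₁₀(156.21/54.214)
    = 1.4337 × 0.4596 = 0.6589 m

S_c ≈ 659 mm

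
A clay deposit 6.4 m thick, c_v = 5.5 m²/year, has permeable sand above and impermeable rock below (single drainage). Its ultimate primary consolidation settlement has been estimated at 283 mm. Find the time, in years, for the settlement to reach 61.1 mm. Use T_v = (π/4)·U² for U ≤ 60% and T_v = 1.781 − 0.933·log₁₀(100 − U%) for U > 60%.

t ≈ 0.273 years

Drainage path length: H_d = H = 6.4 m (single drainage).
U = S(t)/S_ult = 61.1/283 = 0.2159.
U ≤ 60%: T_v = (π/4)·U² = (π/4)×0.2159² = 0.03661.
t = T_v·H_d²/c_v = 0.03661×6.4²/5.5 = 0.2726 years.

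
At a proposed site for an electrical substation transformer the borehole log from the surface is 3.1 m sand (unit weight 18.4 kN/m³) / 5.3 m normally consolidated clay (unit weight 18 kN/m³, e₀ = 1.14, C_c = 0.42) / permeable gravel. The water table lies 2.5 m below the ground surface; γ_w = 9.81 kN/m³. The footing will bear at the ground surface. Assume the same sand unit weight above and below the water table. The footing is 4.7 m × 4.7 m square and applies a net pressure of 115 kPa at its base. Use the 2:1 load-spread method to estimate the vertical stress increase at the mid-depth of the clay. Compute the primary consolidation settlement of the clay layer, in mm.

S_c ≈ 125 mm

Mid-depth of clay below the ground surface: z = 3.1 + 5.3/2 = 5.75 m.
Total vertical stress at mid-clay: σ_v = 18.4×3.1 + 18×2.65 = 104.74 kPa.
Pore pressure: u = 9.81×(5.75 − 2.5) = 31.883 kPa.
Initial effective stress: σ'_0 = σ_v − u = 104.74 − 31.883 = 72.857 kPa.
Stress increase at mid-clay by the 2:1 spreading method:
Δσ = qBL/((B+z)(L+z)) = 115×4.7×4.7/((4.7+5.75)(4.7+5.75)) = 23.263 kPa
Final effective stress: σ'_f = σ'_0 + Δσ = 72.857 + 23.263 = 96.12 kPa.
Normally consolidated clay, so the full stress increment lies on the virgin compression line:
S_c = C_c·H/(1+e₀)·log₁₀(σ'_f/σ'_0) = 0.42×5.3/(1+1.14)×log₁₀(96.12/72.857)
    = 1.0402 × 0.12034 = 0.1252 m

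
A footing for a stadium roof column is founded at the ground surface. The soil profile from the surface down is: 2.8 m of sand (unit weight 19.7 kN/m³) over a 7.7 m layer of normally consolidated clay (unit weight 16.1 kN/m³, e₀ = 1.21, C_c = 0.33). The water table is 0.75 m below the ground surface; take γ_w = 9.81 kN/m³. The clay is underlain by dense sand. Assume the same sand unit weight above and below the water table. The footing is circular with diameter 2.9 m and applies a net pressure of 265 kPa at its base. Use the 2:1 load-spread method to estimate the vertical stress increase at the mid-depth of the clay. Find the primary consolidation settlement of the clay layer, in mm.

S_c ≈ 172 mm

Mid-depth of clay below the ground surface: z = 2.8 + 7.7/2 = 6.65 m.
Total vertical stress at mid-clay: σ_v = 19.7×2.8 + 16.1×3.85 = 117.15 kPa.
Pore pressure: u = 9.81×(6.65 − 0.75) = 57.879 kPa.
Initial effective stress: σ'_0 = σ_v − u = 117.15 − 57.879 = 59.271 kPa.
Stress increase at mid-clay by the 2:1 spreading method:
Δσ ≈ qD²/(D+z)² = 265×2.9²/(2.9+6.65)² = 24.436 kPa
Final effective stress: σ'_f = σ'_0 + Δσ = 59.271 + 24.436 = 83.707 kPa.
Normally consolidated clay, so the full stress increment lies on the virgin compression line:
S_c = C_c·H/(1+e₀)·log₁₀(σ'_f/σ'_0) = 0.33×7.7/(1+1.21)×log₁₀(83.707/59.271)
    = 1.1498 × 0.14992 = 0.1724 m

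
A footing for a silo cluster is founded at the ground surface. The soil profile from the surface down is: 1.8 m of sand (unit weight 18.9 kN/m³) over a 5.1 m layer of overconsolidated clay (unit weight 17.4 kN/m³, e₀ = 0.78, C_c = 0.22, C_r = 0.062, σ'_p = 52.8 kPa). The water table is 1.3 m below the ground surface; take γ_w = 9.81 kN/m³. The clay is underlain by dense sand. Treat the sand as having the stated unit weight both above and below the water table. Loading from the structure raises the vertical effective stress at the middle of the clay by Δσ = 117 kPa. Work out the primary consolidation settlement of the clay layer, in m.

S_c ≈ 0.319 m

Mid-depth of clay below the ground surface: z = 1.8 + 5.1/2 = 4.35 m.
Total vertical stress at mid-clay: σ_v = 18.9×1.8 + 17.4×2.55 = 78.39 kPa.
Pore pressure: u = 9.81×(4.35 − 1.3) = 29.921 kPa.
Initial effective stress: σ'_0 = σ_v − u = 78.39 − 29.921 = 48.469 kPa.
Final effective stress: σ'_f = 48.469 + 117 = 165.47 kPa.
σ'_f = 165.47 > σ'_p = 52.8 kPa, so the stress path crosses the preconsolidation pressure — recompression up to σ'_p, then virgin compression beyond:
S_c = H/(1+e₀)·[C_r·log₁₀(σ'_p/σ'_0) + C_c·log₁₀(σ'_f/σ'_p)]
    = 5.1/1.78 × [0.062×log₁₀(52.8/48.469) + 0.22×log₁₀(165.47/52.8)]
    = 2.8652 × [0.0023045 + 0.10914] = 0.3193 m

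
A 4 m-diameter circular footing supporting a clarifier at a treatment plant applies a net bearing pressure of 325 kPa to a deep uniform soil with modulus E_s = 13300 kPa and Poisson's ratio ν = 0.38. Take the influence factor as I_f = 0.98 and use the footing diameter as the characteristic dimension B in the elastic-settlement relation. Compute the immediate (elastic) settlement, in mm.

Immediate (elastic) settlement: S_e = q·B·(1−ν²)/E_s · I_f.
S_e = 325 × 4 × (1 − 0.38²) / 13300 × 0.98
    = 325 × 4 × 0.8556 / 13300 × 0.98
    = 0.08196 m = 81.96 mm

S_e ≈ 82 mm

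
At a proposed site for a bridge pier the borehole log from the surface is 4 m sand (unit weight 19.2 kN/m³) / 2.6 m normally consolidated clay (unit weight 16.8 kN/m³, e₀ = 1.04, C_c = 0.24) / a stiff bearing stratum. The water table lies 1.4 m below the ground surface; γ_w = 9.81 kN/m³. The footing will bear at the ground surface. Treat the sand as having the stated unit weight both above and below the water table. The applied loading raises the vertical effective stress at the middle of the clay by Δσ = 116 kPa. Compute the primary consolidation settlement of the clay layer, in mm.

S_c ≈ 142 mm

Mid-depth of clay below the ground surface: z = 4 + 2.6/2 = 5.3 m.
Total vertical stress at mid-clay: σ_v = 19.2×4 + 16.8×1.3 = 98.64 kPa.
Pore pressure: u = 9.81×(5.3 − 1.4) = 38.259 kPa.
Initial effective stress: σ'_0 = σ_v − u = 98.64 − 38.259 = 60.381 kPa.
Final effective stress: σ'_f = σ'_0 + Δσ = 60.381 + 116 = 176.38 kPa.
Normally consolidated clay, so the full stress increment lies on the virgin compression line:
S_c = C_c·H/(1+e₀)·log₁₀(σ'_f/σ'_0) = 0.24×2.6/(1+1.04)×log₁₀(176.38/60.381)
    = 0.30588 × 0.46555 = 0.1424 m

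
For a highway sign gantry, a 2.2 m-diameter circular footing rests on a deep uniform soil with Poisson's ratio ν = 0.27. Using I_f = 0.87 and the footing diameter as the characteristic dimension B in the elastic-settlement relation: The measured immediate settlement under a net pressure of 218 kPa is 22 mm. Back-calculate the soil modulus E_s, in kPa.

E_s ≈ 17600 kPa

S_e = q·B·(1−ν²)/E_s · I_f  ⇒  E_s = q·B·(1−ν²)·I_f / S_e.
E_s = 218 × 2.2 × 0.9271 × 0.87 / 0.022 = 17580 kPa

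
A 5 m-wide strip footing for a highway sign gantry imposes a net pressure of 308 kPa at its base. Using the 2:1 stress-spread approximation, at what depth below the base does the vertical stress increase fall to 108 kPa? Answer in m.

z ≈ 9.26 m

2:1 spreading — at depth z the loaded area has grown by z in each plan dimension:
qB/(B+z) = Δσ_z ⇒ z = qB/Δσ_z − B = 308×5/108 − 5 = 9.259 m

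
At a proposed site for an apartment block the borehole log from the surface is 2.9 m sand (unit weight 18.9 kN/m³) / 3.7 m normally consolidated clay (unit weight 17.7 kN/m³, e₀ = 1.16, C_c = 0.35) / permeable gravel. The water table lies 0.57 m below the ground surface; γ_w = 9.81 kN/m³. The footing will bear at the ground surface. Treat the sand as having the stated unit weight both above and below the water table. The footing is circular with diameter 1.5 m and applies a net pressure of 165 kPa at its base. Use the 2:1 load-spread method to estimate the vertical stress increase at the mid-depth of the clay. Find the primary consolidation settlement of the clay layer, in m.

Mid-depth of clay below the ground surface: z = 2.9 + 3.7/2 = 4.75 m.
Total vertical stress at mid-clay: σ_v = 18.9×2.9 + 17.7×1.85 = 87.555 kPa.
Pore pressure: u = 9.81×(4.75 − 0.57) = 41.006 kPa.
Initial effective stress: σ'_0 = σ_v − u = 87.555 − 41.006 = 46.549 kPa.
Stress increase at mid-clay by the 2:1 spreading method:
Δσ ≈ qD²/(D+z)² = 165×1.5²/(1.5+4.75)² = 9.504 kPa
Final effective stress: σ'_f = σ'_0 + Δσ = 46.549 + 9.504 = 56.053 kPa.
Normally consolidated clay, so the full stress increment lies on the virgin compression line:
S_c = C_c·H/(1+e₀)·log₁₀(σ'_f/σ'_0) = 0.35×3.7/(1+1.16)×log₁₀(56.053/46.549)
    = 0.59954 × 0.080689 = 0.04838 m

S_c ≈ 0.0484 m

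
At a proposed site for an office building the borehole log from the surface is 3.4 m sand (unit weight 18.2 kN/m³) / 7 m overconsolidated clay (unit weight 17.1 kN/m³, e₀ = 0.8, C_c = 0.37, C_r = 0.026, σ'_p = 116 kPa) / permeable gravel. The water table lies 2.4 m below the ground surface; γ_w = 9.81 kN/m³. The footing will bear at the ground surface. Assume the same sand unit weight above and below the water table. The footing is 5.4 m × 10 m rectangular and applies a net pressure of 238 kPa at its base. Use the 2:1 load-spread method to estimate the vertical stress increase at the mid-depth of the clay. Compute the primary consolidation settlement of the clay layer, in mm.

S_c ≈ 133 mm

Mid-depth of clay below the ground surface: z = 3.4 + 7/2 = 6.9 m.
Total vertical stress at mid-clay: σ_v = 18.2×3.4 + 17.1×3.5 = 121.73 kPa.
Pore pressure: u = 9.81×(6.9 − 2.4) = 44.145 kPa.
Initial effective stress: σ'_0 = σ_v − u = 121.73 − 44.145 = 77.585 kPa.
Stress increase at mid-clay by the 2:1 spreading method:
Δσ = qBL/((B+z)(L+z)) = 238×5.4×10/((5.4+6.9)(10+6.9)) = 61.827 kPa
Final effective stress: σ'_f = 77.585 + 61.827 = 139.41 kPa.
σ'_f = 139.41 > σ'_p = 116 kPa, so the stress path crosses the preconsolidation pressure — recompression up to σ'_p, then virgin compression beyond:
S_c = H/(1+e₀)·[C_r·log₁₀(σ'_p/σ'_0) + C_c·log₁₀(σ'_f/σ'_p)]
    = 7/1.8 × [0.026×log₁₀(116/77.585) + 0.37×log₁₀(139.41/116)]
    = 3.8889 × [0.0045417 + 0.029539] = 0.1325 m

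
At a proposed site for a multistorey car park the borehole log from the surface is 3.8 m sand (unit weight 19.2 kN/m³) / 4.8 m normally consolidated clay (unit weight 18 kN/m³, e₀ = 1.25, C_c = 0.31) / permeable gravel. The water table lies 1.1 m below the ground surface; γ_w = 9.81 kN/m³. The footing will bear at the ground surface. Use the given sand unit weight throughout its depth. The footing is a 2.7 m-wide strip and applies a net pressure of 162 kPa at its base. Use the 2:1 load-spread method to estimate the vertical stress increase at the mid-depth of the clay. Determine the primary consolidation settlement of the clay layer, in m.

Mid-depth of clay below the ground surface: z = 3.8 + 4.8/2 = 6.2 m.
Total vertical stress at mid-clay: σ_v = 19.2×3.8 + 18×2.4 = 116.16 kPa.
Pore pressure: u = 9.81×(6.2 − 1.1) = 50.031 kPa.
Initial effective stress: σ'_0 = σ_v − u = 116.16 − 50.031 = 66.129 kPa.
Stress increase at mid-clay by the 2:1 spreading method:
Δσ = qB/(B+z) = 162×2.7/(2.7+6.2) = 49.146 kPa
Final effective stress: σ'_f = σ'_0 + Δσ = 66.129 + 49.146 = 115.28 kPa.
Normally consolidated clay, so the full stress increment lies on the virgin compression line:
S_c = C_c·H/(1+e₀)·log₁₀(σ'_f/σ'_0) = 0.31×4.8/(1+1.25)×log₁₀(115.28/66.129)
    = 0.66133 × 0.24136 = 0.1596 m

S_c ≈ 0.16 m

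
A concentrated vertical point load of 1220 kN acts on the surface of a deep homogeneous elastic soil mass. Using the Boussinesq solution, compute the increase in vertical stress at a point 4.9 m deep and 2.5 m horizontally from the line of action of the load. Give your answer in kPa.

Δσ_z ≈ 13.6 kPa

Boussinesq vertical stress below a point load on an elastic half-space:
Δσ_z = 3P/(2πz²) · [1 + (r/z)²]^(−5/2)
r/z = 2.5/4.9 = 0.5102; [1+(r/z)²]^(−5/2) = 0.5608.
Δσ_z = 3×1220/(2π×4.9²) × 0.5608 = 24.261 × 0.5608 = 13.61 kPa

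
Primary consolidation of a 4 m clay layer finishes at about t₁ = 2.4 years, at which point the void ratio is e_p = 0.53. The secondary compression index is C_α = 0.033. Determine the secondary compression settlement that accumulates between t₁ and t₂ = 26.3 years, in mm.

S_s ≈ 89.7 mm

Secondary compression: S_s = C_α·H/(1+e_p)·log₁₀(t₂/t₁)
S_s = 0.033×4/(1+0.53)×log₁₀(26.3/2.4)
    = 0.08627 × 1.04 = 0.0897 m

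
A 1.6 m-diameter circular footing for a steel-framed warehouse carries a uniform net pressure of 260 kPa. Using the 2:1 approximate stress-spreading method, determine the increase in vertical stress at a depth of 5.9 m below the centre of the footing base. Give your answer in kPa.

Δσ_z ≈ 11.8 kPa

By the 2:1 method the load spreads at 1 horizontal : 2 vertical, so at depth z the loaded area has grown by z in each plan dimension:
Δσ ≈ qD²/(D+z)² = 260×1.6²/(1.6+5.9)² = 11.833 kPa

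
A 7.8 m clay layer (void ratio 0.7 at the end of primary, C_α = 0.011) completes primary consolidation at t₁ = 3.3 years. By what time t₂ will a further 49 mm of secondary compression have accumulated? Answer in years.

S_s = C_α·H/(1+e_p)·log₁₀(t₂/t₁) ⇒ log₁₀(t₂/t₁) = S_s·(1+e_p)/(C_α·H).
log₁₀(t₂/t₁) = 0.049 × (1+0.7) / (0.011×7.8) = 0.9709
t₂ = t₁ × 10^0.9709 = 3.3 × 9.351 = 30.86 years

t₂ ≈ 30.9 years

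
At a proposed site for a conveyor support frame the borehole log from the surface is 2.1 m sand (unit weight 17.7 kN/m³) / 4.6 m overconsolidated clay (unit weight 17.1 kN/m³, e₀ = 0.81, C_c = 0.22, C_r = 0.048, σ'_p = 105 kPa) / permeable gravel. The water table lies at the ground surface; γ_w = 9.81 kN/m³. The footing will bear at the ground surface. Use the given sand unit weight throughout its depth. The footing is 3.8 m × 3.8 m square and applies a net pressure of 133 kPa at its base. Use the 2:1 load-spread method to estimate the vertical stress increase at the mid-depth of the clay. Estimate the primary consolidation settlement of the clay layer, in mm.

S_c ≈ 32.8 mm

Mid-depth of clay below the ground surface: z = 2.1 + 4.6/2 = 4.4 m.
Total vertical stress at mid-clay: σ_v = 17.7×2.1 + 17.1×2.3 = 76.5 kPa.
Pore pressure: u = 9.81×(4.4 − 0) = 43.164 kPa.
Initial effective stress: σ'_0 = σ_v − u = 76.5 − 43.164 = 33.336 kPa.
Stress increase at mid-clay by the 2:1 spreading method:
Δσ = qBL/((B+z)(L+z)) = 133×3.8×3.8/((3.8+4.4)(3.8+4.4)) = 28.562 kPa
Final effective stress: σ'_f = 33.336 + 28.562 = 61.898 kPa.
σ'_f = 61.898 ≤ σ'_p = 105 kPa, so the clay remains overconsolidated and only the recompression index applies:
S_c = C_r·H/(1+e₀)·log₁₀(σ'_f/σ'_0) = 0.048×4.6/1.81×log₁₀(61.898/33.336)
    = 0.12199 × 0.26876 = 0.03279 m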